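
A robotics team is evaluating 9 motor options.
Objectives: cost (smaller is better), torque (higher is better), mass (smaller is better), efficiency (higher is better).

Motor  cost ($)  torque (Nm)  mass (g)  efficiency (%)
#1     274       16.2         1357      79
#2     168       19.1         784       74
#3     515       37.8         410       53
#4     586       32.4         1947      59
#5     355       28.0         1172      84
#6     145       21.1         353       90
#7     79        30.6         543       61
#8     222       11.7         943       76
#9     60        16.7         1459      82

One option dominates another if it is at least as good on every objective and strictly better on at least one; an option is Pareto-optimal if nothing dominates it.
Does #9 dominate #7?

#9 vs #7: #9 is worse on torque (16.7 vs 30.6), so it does not dominate #7.

No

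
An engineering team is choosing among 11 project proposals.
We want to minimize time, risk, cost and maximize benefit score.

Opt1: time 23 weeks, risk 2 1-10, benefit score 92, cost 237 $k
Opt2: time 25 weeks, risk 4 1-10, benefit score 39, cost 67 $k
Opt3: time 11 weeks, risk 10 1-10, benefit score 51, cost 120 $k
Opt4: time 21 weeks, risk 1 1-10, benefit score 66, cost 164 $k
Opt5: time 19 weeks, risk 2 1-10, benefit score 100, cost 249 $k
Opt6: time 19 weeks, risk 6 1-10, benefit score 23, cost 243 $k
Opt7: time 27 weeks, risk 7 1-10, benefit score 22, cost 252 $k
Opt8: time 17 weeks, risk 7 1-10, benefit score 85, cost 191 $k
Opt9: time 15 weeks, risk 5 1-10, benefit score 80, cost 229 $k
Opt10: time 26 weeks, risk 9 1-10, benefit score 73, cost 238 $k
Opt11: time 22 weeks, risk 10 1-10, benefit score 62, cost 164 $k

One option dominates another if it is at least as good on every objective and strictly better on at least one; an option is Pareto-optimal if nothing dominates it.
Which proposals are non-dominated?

Opt1: not dominated.
Opt2: not dominated (best cost).
Opt3: not dominated (best time).
Opt4: not dominated (best risk).
Opt5: not dominated (best benefit score).
Opt6: dominated by Opt9 (time 15≤19, risk 5≤6, benefit score 80≥23, cost 229≤243).
Opt7: dominated by Opt1 (time 23≤27, risk 2≤7, benefit score 92≥22, cost 237≤252).
Opt8: not dominated.
Opt9: not dominated.
Opt10: dominated by Opt1 (time 23≤26, risk 2≤9, benefit score 92≥73, cost 237≤238).
Opt11: dominated by Opt4 (time 21≤22, risk 1≤10, benefit score 66≥62, cost 164≤164).

Opt1, Opt2, Opt3, Opt4, Opt5, Opt8, Opt9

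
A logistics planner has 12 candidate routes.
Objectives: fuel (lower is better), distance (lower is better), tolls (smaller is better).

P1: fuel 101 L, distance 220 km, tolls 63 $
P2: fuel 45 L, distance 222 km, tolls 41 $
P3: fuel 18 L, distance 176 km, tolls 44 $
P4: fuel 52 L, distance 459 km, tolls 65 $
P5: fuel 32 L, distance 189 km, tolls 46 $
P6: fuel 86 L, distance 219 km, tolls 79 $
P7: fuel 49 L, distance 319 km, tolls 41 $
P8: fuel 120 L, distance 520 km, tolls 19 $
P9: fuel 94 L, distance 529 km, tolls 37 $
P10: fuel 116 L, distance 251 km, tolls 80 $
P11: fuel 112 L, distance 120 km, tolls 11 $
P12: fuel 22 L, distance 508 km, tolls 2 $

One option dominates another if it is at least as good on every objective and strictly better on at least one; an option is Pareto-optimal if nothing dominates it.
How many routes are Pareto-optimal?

P1: dominated by P3 (fuel 18≤101, distance 176≤220, tolls 44≤63).
P2: not dominated.
P3: not dominated (best fuel).
P4: dominated by P2 (fuel 45≤52, distance 222≤459, tolls 41≤65).
P5: dominated by P3 (fuel 18≤32, distance 176≤189, tolls 44≤46).
P6: dominated by P3 (fuel 18≤86, distance 176≤219, tolls 44≤79).
P7: dominated by P2 (fuel 45≤49, distance 222≤319, tolls 41≤41).
P8: dominated by P11 (fuel 112≤120, distance 120≤520, tolls 11≤19).
P9: dominated by P12 (fuel 22≤94, distance 508≤529, tolls 2≤37).
P10: dominated by P1 (fuel 101≤116, distance 220≤251, tolls 63≤80).
P11: not dominated (best distance).
P12: not dominated (best tolls).
Pareto-optimal: P2, P3, P11, P12 → 4.

4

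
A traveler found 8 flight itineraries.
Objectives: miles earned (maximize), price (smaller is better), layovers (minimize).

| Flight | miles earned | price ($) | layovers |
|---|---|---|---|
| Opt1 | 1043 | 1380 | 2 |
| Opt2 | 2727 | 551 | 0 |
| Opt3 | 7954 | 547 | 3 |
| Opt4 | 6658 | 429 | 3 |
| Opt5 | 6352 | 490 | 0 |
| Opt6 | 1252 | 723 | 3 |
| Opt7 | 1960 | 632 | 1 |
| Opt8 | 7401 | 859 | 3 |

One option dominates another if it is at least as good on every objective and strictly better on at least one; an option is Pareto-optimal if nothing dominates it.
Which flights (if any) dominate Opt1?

Opt2: miles earned 2727≥1043, price 551≤1380, layovers 0≤2 — dominates Opt1.
Opt5: miles earned 6352≥1043, price 490≤1380, layovers 0≤2 — dominates Opt1.
Opt7: miles earned 1960≥1043, price 632≤1380, layovers 1≤2 — dominates Opt1.
Others (Opt3, Opt4, Opt6, Opt8) are each worse than Opt1 on at least one objective.

Opt2, Opt5, Opt7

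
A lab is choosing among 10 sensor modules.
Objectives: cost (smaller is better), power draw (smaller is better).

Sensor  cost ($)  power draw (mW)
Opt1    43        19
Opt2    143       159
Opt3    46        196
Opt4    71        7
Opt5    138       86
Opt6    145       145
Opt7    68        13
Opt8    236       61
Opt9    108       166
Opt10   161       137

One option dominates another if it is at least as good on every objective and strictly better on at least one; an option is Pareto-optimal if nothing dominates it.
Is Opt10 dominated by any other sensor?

Opt1 vs Opt10: cost 43≤161, power draw 19≤137 — Opt1 is at least as good on every objective and strictly better on at least one, so Opt1 dominates Opt10.

Yes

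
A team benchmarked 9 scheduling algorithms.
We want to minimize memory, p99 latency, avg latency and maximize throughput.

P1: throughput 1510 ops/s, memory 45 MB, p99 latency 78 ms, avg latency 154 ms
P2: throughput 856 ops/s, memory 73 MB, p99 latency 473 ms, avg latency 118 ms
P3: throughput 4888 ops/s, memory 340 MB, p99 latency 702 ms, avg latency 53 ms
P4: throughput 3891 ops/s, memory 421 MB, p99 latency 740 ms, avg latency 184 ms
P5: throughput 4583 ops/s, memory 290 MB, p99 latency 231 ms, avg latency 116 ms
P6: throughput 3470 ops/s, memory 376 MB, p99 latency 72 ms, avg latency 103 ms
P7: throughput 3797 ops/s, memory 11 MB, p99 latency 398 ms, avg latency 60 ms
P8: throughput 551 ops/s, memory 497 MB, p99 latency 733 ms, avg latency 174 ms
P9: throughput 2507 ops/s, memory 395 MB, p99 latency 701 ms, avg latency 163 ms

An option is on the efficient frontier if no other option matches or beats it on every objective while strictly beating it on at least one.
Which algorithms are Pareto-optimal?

P1: not dominated.
P2: dominated by P7 (throughput 3797≥856, memory 11≤73, p99 latency 398≤473, avg latency 60≤118).
P3: not dominated (best throughput).
P4: dominated by P3 (throughput 4888≥3891, memory 340≤421, p99 latency 702≤740, avg latency 53≤184).
P5: not dominated.
P6: not dominated (best p99 latency).
P7: not dominated (best memory).
P8: dominated by P1 (throughput 1510≥551, memory 45≤497, p99 latency 78≤733, avg latency 154≤174).
P9: dominated by P5 (throughput 4583≥2507, memory 290≤395, p99 latency 231≤701, avg latency 116≤163).

P1, P3, P5, P6, P7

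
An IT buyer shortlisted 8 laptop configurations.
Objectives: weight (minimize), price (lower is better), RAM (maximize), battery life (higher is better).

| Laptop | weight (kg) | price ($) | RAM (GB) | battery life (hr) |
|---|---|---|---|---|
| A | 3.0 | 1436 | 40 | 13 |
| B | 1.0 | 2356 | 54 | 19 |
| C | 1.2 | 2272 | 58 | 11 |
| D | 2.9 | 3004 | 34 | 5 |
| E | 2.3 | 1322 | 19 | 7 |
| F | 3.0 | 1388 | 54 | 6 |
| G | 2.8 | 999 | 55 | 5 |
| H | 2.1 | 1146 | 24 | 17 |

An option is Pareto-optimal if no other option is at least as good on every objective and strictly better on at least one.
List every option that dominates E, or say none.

H: weight 2.1≤2.3, price 1146≤1322, RAM 24≥19, battery life 17≥7 — dominates E.
Others (A, B, C, D, F, G) are each worse than E on at least one objective.

H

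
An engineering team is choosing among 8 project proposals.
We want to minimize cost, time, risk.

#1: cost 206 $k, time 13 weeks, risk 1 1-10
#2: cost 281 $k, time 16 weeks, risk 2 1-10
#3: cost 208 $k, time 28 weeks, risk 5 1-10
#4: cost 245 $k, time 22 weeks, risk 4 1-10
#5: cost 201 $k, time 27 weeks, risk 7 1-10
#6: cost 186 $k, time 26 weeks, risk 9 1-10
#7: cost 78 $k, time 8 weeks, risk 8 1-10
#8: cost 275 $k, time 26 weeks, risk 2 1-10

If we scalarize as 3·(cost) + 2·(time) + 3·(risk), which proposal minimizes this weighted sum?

#7

#1: 3·206 + 2·13 + 3·1 = 647
#2: 3·281 + 2·16 + 3·2 = 881
#3: 3·208 + 2·28 + 3·5 = 695
#4: 3·245 + 2·22 + 3·4 = 791
#5: 3·201 + 2·27 + 3·7 = 678
#6: 3·186 + 2·26 + 3·9 = 637
#7: 3·78 + 2·8 + 3·8 = 274
#8: 3·275 + 2·26 + 3·2 = 883
Lowest: #7 at 274.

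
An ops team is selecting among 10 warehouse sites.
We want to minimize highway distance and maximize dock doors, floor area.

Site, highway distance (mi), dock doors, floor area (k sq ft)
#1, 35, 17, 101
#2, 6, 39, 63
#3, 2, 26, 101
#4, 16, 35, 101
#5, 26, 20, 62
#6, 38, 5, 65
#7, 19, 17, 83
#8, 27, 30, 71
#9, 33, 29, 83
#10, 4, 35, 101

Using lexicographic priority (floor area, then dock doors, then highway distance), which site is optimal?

First maximize floor area: best is 101, kept {#1, #3, #4, #10}.
Then maximize dock doors: best is 35, kept {#4, #10}.
Then minimize highway distance: best is 4, kept {#10}.

#10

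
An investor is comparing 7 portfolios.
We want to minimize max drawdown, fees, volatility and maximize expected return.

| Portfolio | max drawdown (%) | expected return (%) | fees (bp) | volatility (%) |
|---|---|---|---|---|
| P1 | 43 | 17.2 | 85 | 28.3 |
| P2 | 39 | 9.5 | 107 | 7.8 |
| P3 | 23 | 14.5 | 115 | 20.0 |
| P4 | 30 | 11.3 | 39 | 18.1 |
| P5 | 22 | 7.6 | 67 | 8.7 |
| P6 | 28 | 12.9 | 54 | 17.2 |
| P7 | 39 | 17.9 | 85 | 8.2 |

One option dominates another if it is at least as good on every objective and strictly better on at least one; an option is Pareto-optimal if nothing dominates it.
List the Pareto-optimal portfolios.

P1: dominated by P7 (max drawdown 39≤43, expected return 17.9≥17.2, fees 85≤85, volatility 8.2≤28.3).
P2: not dominated (best volatility).
P3: not dominated.
P4: not dominated (best fees).
P5: not dominated (best max drawdown).
P6: not dominated.
P7: not dominated (best expected return).

P2, P3, P4, P5, P6, P7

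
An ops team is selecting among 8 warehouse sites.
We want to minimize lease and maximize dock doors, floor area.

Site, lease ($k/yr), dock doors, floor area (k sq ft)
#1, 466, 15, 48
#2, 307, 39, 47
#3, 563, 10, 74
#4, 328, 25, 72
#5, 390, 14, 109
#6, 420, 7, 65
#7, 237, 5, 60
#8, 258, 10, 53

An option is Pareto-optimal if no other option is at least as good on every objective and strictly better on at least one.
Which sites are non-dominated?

#1: dominated by #4 (lease 328≤466, dock doors 25≥15, floor area 72≥48).
#2: not dominated (best dock doors).
#3: dominated by #5 (lease 390≤563, dock doors 14≥10, floor area 109≥74).
#4: not dominated.
#5: not dominated (best floor area).
#6: dominated by #4 (lease 328≤420, dock doors 25≥7, floor area 72≥65).
#7: not dominated (best lease).
#8: not dominated.

#2, #4, #5, #7, #8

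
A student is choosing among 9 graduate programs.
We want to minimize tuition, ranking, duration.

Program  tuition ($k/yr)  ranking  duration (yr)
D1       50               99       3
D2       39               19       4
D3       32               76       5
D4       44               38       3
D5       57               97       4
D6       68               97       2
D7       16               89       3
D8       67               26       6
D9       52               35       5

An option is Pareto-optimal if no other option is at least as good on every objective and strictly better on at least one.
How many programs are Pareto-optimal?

D1: dominated by D4 (tuition 44≤50, ranking 38≤99, duration 3≤3).
D2: not dominated (best ranking).
D3: not dominated.
D4: not dominated.
D5: dominated by D2 (tuition 39≤57, ranking 19≤97, duration 4≤4).
D6: not dominated (best duration).
D7: not dominated (best tuition).
D8: dominated by D2 (tuition 39≤67, ranking 19≤26, duration 4≤6).
D9: dominated by D2 (tuition 39≤52, ranking 19≤35, duration 4≤5).
Pareto-optimal: D2, D3, D4, D6, D7 → 5.

5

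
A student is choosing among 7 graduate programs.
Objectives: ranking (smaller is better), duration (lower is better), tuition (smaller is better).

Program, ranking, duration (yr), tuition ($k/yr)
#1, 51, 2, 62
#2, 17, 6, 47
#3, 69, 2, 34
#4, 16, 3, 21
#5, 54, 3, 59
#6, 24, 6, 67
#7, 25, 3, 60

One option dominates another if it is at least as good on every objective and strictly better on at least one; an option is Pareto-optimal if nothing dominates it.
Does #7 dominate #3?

No

#7 vs #3: #7 is worse on duration (3 vs 2), so it does not dominate #3.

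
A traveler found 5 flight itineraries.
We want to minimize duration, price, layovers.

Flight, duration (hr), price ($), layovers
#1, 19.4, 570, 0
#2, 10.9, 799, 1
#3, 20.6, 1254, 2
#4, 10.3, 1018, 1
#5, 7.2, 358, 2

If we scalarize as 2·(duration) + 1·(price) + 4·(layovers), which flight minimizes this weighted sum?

#5

#1: 2·19.4 + 1·570 + 4·0 = 608.8
#2: 2·10.9 + 1·799 + 4·1 = 824.8
#3: 2·20.6 + 1·1254 + 4·2 = 1303.2
#4: 2·10.3 + 1·1018 + 4·1 = 1042.6
#5: 2·7.2 + 1·358 + 4·2 = 380.4
Lowest: #5 at 380.4.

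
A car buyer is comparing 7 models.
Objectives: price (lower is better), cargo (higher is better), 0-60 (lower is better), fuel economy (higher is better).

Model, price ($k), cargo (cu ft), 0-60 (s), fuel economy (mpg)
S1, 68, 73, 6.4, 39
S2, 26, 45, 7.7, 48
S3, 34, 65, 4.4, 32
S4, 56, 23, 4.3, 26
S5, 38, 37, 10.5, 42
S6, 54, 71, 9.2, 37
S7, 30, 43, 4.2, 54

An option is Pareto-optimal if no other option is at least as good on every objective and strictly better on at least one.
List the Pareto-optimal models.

S1: not dominated (best cargo).
S2: not dominated (best price).
S3: not dominated.
S4: dominated by S7 (price 30≤56, cargo 43≥23, 0-60 4.2≤4.3, fuel economy 54≥26).
S5: dominated by S2 (price 26≤38, cargo 45≥37, 0-60 7.7≤10.5, fuel economy 48≥42).
S6: not dominated.
S7: not dominated (best 0-60).

S1, S2, S3, S6, S7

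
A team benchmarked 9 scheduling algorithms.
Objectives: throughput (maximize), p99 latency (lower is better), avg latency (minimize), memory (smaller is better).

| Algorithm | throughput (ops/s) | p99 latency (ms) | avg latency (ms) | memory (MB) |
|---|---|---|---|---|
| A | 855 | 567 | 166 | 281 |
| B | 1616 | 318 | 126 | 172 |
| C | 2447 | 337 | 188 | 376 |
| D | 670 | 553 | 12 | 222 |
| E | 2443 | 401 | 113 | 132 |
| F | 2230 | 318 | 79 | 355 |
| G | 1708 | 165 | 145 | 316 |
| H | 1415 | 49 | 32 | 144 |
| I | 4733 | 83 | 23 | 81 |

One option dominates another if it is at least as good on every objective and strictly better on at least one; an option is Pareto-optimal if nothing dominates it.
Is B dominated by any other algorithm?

I vs B: throughput 4733≥1616, p99 latency 83≤318, avg latency 23≤126, memory 81≤172 — I is at least as good on every objective and strictly better on at least one, so I dominates B.

Yes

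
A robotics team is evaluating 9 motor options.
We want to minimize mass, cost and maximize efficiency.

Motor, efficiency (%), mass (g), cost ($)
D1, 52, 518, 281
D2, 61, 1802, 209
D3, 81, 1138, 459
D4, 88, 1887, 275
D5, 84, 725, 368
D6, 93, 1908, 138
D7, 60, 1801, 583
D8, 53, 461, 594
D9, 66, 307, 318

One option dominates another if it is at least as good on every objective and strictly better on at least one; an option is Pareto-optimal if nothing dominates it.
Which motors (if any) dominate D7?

D3, D5, D9

D3: efficiency 81≥60, mass 1138≤1801, cost 459≤583 — dominates D7.
D5: efficiency 84≥60, mass 725≤1801, cost 368≤583 — dominates D7.
D9: efficiency 66≥60, mass 307≤1801, cost 318≤583 — dominates D7.
Others (D1, D2, D4, D6, D8) are each worse than D7 on at least one objective.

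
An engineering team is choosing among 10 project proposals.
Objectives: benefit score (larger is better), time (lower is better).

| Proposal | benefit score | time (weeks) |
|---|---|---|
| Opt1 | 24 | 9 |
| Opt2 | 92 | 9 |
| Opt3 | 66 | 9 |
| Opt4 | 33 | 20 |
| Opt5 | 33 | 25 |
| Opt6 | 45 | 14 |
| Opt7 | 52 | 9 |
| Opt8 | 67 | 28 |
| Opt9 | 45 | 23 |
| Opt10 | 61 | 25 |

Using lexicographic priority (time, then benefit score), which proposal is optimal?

Opt2

First minimize time: best is 9, kept {Opt1, Opt2, Opt3, Opt7}.
Then maximize benefit score: best is 92, kept {Opt2}.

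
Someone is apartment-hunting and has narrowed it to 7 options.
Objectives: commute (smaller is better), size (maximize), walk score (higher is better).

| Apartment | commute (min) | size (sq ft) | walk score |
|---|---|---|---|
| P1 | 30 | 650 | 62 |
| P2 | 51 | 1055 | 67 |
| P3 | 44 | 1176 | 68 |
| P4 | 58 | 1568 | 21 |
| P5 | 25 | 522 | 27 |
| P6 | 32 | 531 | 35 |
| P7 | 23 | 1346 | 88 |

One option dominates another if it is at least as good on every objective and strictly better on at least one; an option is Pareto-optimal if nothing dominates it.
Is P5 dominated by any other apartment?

Yes

P7 vs P5: commute 23≤25, size 1346≥522, walk score 88≥27 — P7 is at least as good on every objective and strictly better on at least one, so P7 dominates P5.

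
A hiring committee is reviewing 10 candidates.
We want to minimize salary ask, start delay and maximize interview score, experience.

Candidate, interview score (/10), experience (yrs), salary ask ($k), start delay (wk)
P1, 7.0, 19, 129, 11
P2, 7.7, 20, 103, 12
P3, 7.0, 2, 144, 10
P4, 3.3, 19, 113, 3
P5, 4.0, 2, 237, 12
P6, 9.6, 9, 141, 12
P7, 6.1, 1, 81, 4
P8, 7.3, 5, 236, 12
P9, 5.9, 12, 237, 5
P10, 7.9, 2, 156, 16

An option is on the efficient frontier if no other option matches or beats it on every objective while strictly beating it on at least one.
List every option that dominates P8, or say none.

P2: interview score 7.7≥7.3, experience 20≥5, salary ask 103≤236, start delay 12≤12 — dominates P8.
P6: interview score 9.6≥7.3, experience 9≥5, salary ask 141≤236, start delay 12≤12 — dominates P8.
Others (P1, P3, P4, P5, P7, P9, P10) are each worse than P8 on at least one objective.

P2, P6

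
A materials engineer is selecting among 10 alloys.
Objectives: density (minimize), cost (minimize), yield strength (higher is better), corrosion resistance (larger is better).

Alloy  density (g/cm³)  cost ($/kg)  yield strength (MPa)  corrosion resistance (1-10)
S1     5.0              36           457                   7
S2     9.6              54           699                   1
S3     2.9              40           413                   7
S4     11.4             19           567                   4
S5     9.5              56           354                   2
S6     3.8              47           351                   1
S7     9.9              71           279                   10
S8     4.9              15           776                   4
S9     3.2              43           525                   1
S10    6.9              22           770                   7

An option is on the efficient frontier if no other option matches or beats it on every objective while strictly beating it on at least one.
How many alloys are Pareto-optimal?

6

S1: not dominated.
S2: dominated by S8 (density 4.9≤9.6, cost 15≤54, yield strength 776≥699, corrosion resistance 4≥1).
S3: not dominated (best density).
S4: dominated by S8 (density 4.9≤11.4, cost 15≤19, yield strength 776≥567, corrosion resistance 4≥4).
S5: dominated by S1 (density 5.0≤9.5, cost 36≤56, yield strength 457≥354, corrosion resistance 7≥2).
S6: dominated by S3 (density 2.9≤3.8, cost 40≤47, yield strength 413≥351, corrosion resistance 7≥1).
S7: not dominated (best corrosion resistance).
S8: not dominated (best cost).
S9: not dominated.
S10: not dominated.
Pareto-optimal: S1, S3, S7, S8, S9, S10 → 6.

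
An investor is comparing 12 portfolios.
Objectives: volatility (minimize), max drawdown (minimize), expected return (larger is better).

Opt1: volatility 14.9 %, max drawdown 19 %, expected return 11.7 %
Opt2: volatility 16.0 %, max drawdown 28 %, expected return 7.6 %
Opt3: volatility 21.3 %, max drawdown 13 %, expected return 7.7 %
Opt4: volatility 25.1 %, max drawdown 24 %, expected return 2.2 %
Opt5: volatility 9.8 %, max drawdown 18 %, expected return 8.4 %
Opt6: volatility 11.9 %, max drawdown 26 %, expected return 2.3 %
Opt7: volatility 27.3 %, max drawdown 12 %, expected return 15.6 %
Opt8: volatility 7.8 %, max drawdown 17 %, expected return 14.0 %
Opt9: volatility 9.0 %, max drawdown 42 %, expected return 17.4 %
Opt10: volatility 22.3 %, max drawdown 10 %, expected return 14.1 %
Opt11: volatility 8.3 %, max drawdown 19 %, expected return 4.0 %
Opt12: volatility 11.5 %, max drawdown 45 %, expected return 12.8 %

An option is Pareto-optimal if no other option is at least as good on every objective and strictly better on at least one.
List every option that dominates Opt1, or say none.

Opt8: volatility 7.8≤14.9, max drawdown 17≤19, expected return 14.0≥11.7 — dominates Opt1.
Others (Opt2, Opt3, Opt4, Opt5, Opt6, Opt7, Opt9, Opt10, Opt11, Opt12) are each worse than Opt1 on at least one objective.

Opt8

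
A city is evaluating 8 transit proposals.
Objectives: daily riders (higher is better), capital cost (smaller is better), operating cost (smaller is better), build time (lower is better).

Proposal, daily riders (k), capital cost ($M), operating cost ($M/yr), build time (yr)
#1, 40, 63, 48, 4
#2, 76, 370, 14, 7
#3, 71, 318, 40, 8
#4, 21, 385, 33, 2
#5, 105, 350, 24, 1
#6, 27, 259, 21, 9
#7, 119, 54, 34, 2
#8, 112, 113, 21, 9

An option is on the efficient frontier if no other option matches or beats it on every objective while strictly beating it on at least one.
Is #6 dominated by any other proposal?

#8 vs #6: daily riders 112≥27, capital cost 113≤259, operating cost 21≤21, build time 9≤9 — #8 is at least as good on every objective and strictly better on at least one, so #8 dominates #6.

Yes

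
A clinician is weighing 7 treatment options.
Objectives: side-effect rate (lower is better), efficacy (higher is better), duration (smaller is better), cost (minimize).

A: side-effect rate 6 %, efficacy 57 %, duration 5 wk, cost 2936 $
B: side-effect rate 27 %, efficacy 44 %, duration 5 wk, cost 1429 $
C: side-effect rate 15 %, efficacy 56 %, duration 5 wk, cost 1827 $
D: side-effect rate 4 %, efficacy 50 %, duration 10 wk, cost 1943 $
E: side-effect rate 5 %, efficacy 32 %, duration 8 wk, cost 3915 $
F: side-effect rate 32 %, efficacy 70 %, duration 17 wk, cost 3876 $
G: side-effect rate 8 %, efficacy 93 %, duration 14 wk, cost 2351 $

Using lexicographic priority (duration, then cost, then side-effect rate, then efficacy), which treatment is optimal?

First minimize duration: best is 5, kept {A, B, C}.
Then minimize cost: best is 1429, kept {B}.

B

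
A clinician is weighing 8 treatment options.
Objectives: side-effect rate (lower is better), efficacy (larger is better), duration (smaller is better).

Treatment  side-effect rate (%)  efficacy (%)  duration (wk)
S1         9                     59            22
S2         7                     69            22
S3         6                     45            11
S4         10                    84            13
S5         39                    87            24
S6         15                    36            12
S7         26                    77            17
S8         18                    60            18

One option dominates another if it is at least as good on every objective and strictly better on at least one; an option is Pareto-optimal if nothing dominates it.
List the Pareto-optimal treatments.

S2, S3, S4, S5

S1: dominated by S2 (side-effect rate 7≤9, efficacy 69≥59, duration 22≤22).
S2: not dominated.
S3: not dominated (best side-effect rate).
S4: not dominated.
S5: not dominated (best efficacy).
S6: dominated by S3 (side-effect rate 6≤15, efficacy 45≥36, duration 11≤12).
S7: dominated by S4 (side-effect rate 10≤26, efficacy 84≥77, duration 13≤17).
S8: dominated by S4 (side-effect rate 10≤18, efficacy 84≥60, duration 13≤18).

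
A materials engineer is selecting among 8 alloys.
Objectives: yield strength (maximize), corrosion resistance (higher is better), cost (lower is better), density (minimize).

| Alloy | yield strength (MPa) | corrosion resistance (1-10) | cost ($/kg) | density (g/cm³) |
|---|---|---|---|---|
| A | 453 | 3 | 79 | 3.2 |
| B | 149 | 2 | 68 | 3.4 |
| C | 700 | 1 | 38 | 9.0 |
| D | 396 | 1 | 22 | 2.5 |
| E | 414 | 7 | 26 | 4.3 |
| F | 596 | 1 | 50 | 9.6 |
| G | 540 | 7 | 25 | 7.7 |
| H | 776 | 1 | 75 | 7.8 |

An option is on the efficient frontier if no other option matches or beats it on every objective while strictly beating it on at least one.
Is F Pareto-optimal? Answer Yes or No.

C vs F: yield strength 700≥596, corrosion resistance 1≥1, cost 38≤50, density 9.0≤9.6 — C is at least as good on every objective and strictly better on at least one, so C dominates F.

No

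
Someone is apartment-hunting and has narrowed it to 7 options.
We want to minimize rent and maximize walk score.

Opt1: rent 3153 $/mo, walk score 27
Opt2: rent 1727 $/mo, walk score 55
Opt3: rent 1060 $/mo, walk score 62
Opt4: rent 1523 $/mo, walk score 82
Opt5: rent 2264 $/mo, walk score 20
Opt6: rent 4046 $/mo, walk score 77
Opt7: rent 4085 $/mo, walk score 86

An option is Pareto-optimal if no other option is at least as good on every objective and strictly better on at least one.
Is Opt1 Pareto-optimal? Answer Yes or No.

Opt2 vs Opt1: rent 1727≤3153, walk score 55≥27 — Opt2 is at least as good on every objective and strictly better on at least one, so Opt2 dominates Opt1.

No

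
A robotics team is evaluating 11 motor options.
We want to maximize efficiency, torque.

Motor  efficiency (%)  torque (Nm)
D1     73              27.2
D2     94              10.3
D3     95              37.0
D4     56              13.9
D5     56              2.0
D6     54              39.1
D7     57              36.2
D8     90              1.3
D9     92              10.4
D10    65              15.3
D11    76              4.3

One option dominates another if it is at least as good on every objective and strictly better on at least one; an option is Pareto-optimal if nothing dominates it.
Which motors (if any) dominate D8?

D2, D3, D9

D2: efficiency 94≥90, torque 10.3≥1.3 — dominates D8.
D3: efficiency 95≥90, torque 37.0≥1.3 — dominates D8.
D9: efficiency 92≥90, torque 10.4≥1.3 — dominates D8.
Others (D1, D4, D5, D6, D7, D10, D11) are each worse than D8 on at least one objective.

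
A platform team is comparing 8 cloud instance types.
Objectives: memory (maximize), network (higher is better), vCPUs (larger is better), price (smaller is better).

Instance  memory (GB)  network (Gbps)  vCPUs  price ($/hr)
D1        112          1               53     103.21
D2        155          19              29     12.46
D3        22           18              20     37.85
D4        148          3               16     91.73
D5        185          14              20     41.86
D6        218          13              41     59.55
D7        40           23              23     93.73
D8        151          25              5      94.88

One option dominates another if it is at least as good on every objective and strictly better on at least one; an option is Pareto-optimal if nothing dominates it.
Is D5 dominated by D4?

No

D4 vs D5: D4 is worse on memory (148 vs 185), so it does not dominate D5.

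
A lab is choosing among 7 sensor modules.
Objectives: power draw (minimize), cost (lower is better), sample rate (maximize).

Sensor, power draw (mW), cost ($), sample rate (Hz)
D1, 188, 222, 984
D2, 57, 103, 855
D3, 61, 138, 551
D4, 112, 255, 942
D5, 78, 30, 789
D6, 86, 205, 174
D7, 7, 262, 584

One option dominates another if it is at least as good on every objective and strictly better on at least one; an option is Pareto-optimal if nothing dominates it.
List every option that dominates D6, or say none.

D2: power draw 57≤86, cost 103≤205, sample rate 855≥174 — dominates D6.
D3: power draw 61≤86, cost 138≤205, sample rate 551≥174 — dominates D6.
D5: power draw 78≤86, cost 30≤205, sample rate 789≥174 — dominates D6.
Others (D1, D4, D7) are each worse than D6 on at least one objective.

D2, D3, D5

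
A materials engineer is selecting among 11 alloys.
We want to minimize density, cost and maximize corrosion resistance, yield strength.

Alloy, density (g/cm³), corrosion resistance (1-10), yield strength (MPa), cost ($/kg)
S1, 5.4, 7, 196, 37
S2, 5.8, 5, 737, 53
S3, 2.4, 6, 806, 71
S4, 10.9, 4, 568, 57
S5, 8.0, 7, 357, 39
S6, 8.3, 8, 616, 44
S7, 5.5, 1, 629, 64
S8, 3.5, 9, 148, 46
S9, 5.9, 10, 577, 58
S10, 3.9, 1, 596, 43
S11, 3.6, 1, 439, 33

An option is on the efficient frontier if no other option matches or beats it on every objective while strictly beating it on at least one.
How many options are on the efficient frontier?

S1: not dominated.
S2: not dominated.
S3: not dominated (best density).
S4: dominated by S2 (density 5.8≤10.9, corrosion resistance 5≥4, yield strength 737≥568, cost 53≤57).
S5: not dominated.
S6: not dominated.
S7: not dominated.
S8: not dominated.
S9: not dominated (best corrosion resistance).
S10: not dominated.
S11: not dominated (best cost).
Pareto-optimal: S1, S2, S3, S5, S6, S7, S8, S9, S10, S11 → 10.

10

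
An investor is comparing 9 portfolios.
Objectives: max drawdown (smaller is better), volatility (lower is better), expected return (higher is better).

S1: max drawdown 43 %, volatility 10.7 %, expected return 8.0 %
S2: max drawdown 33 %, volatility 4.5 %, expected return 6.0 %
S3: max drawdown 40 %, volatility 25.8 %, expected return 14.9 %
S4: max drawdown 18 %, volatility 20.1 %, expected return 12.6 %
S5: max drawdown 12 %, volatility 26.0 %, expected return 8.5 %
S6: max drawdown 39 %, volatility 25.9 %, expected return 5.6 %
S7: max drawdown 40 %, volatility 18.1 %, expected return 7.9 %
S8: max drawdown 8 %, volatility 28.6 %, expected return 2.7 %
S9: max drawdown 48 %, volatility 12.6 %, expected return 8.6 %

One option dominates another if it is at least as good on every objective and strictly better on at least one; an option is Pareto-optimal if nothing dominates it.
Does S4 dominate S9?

S4 vs S9: S4 is worse on volatility (20.1 vs 12.6), so it does not dominate S9.

No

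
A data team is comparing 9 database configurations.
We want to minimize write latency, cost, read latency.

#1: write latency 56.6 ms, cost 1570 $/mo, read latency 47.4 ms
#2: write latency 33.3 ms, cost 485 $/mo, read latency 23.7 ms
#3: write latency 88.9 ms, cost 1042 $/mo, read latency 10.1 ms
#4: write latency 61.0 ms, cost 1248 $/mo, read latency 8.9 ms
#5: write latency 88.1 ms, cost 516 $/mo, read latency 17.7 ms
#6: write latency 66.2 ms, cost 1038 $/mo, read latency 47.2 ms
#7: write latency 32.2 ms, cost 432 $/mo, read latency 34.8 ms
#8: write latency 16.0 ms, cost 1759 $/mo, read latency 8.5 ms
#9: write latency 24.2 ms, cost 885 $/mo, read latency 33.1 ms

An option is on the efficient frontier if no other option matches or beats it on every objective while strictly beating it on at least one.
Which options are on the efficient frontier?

#2, #3, #4, #5, #7, #8, #9

#1: dominated by #2 (write latency 33.3≤56.6, cost 485≤1570, read latency 23.7≤47.4).
#2: not dominated.
#3: not dominated.
#4: not dominated.
#5: not dominated.
#6: dominated by #2 (write latency 33.3≤66.2, cost 485≤1038, read latency 23.7≤47.2).
#7: not dominated (best cost).
#8: not dominated (best write latency).
#9: not dominated.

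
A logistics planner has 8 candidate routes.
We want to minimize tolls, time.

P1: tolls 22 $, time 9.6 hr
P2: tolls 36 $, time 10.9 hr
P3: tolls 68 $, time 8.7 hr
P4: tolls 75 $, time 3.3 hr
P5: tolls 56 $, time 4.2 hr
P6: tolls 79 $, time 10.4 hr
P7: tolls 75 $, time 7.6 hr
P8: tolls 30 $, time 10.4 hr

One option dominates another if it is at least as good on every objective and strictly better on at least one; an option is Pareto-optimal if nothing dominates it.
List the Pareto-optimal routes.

P1, P4, P5

P1: not dominated (best tolls).
P2: dominated by P1 (tolls 22≤36, time 9.6≤10.9).
P3: dominated by P5 (tolls 56≤68, time 4.2≤8.7).
P4: not dominated (best time).
P5: not dominated.
P6: dominated by P1 (tolls 22≤79, time 9.6≤10.4).
P7: dominated by P4 (tolls 75≤75, time 3.3≤7.6).
P8: dominated by P1 (tolls 22≤30, time 9.6≤10.4).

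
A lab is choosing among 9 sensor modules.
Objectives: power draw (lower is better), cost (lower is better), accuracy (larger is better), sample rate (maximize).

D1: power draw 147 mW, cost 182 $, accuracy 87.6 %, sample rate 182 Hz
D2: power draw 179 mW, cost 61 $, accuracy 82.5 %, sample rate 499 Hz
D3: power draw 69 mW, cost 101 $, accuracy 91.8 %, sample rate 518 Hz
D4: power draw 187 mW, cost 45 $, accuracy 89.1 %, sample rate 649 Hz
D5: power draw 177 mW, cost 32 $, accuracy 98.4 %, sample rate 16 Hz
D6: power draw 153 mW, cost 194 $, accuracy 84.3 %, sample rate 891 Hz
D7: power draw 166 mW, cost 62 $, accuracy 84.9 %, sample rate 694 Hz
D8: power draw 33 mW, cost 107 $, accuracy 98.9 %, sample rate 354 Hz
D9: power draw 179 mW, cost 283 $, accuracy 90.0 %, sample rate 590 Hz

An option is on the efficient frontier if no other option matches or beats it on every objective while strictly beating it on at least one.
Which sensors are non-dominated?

D1: dominated by D3 (power draw 69≤147, cost 101≤182, accuracy 91.8≥87.6, sample rate 518≥182).
D2: not dominated.
D3: not dominated.
D4: not dominated.
D5: not dominated (best cost).
D6: not dominated (best sample rate).
D7: not dominated.
D8: not dominated (best power draw).
D9: not dominated.

D2, D3, D4, D5, D6, D7, D8, D9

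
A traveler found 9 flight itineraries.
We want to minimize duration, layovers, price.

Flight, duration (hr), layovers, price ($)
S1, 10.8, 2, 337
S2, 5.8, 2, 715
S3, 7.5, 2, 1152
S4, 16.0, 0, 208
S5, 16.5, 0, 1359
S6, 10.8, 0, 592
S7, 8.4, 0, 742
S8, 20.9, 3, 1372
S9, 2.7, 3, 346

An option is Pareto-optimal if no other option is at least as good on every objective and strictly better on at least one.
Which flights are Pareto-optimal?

S1, S2, S4, S6, S7, S9

S1: not dominated.
S2: not dominated.
S3: dominated by S2 (duration 5.8≤7.5, layovers 2≤2, price 715≤1152).
S4: not dominated (best price).
S5: dominated by S4 (duration 16.0≤16.5, layovers 0≤0, price 208≤1359).
S6: not dominated.
S7: not dominated.
S8: dominated by S1 (duration 10.8≤20.9, layovers 2≤3, price 337≤1372).
S9: not dominated (best duration).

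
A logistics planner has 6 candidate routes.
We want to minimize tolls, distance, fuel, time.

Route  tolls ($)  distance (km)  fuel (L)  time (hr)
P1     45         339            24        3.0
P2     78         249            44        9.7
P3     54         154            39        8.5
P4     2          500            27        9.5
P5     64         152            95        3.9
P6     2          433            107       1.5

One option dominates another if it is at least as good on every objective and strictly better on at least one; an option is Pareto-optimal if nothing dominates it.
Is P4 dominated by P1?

No

P1 vs P4: P1 is worse on tolls (45 vs 2), so it does not dominate P4.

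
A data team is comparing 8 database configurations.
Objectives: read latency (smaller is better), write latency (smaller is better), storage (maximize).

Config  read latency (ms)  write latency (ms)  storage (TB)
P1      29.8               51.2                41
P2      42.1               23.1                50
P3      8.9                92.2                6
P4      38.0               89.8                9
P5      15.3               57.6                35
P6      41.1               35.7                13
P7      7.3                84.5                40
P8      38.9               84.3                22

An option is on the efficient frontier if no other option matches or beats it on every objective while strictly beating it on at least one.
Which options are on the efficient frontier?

P1: not dominated.
P2: not dominated (best write latency).
P3: dominated by P7 (read latency 7.3≤8.9, write latency 84.5≤92.2, storage 40≥6).
P4: dominated by P1 (read latency 29.8≤38.0, write latency 51.2≤89.8, storage 41≥9).
P5: not dominated.
P6: not dominated.
P7: not dominated (best read latency).
P8: dominated by P1 (read latency 29.8≤38.9, write latency 51.2≤84.3, storage 41≥22).

P1, P2, P5, P6, P7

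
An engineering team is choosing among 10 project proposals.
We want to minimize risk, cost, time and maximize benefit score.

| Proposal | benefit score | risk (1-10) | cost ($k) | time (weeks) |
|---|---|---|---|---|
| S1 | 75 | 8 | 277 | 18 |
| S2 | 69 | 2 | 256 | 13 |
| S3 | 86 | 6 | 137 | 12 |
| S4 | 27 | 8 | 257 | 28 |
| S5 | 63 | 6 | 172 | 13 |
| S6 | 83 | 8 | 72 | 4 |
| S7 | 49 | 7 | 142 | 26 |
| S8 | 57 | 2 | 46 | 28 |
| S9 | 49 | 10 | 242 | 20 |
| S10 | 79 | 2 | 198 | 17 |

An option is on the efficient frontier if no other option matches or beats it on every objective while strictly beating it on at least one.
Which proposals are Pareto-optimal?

S2, S3, S6, S8, S10

S1: dominated by S3 (benefit score 86≥75, risk 6≤8, cost 137≤277, time 12≤18).
S2: not dominated.
S3: not dominated (best benefit score).
S4: dominated by S2 (benefit score 69≥27, risk 2≤8, cost 256≤257, time 13≤28).
S5: dominated by S3 (benefit score 86≥63, risk 6≤6, cost 137≤172, time 12≤13).
S6: not dominated (best time).
S7: dominated by S3 (benefit score 86≥49, risk 6≤7, cost 137≤142, time 12≤26).
S8: not dominated (best cost).
S9: dominated by S3 (benefit score 86≥49, risk 6≤10, cost 137≤242, time 12≤20).
S10: not dominated.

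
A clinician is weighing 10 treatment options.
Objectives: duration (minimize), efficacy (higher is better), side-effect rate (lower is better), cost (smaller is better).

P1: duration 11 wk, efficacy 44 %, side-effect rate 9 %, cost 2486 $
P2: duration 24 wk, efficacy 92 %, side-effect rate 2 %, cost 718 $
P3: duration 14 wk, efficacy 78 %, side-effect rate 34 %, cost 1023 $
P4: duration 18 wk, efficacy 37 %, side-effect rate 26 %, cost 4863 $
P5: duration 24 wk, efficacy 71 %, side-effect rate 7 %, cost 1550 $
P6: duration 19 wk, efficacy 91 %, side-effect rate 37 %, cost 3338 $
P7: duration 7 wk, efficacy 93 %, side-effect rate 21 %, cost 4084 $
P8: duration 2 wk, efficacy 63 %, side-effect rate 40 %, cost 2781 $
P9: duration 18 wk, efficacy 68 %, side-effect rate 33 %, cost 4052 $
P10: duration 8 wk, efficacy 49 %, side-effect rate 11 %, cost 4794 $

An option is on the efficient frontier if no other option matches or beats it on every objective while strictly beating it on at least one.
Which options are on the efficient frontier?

P1: not dominated.
P2: not dominated (best side-effect rate).
P3: not dominated.
P4: dominated by P1 (duration 11≤18, efficacy 44≥37, side-effect rate 9≤26, cost 2486≤4863).
P5: dominated by P2 (duration 24≤24, efficacy 92≥71, side-effect rate 2≤7, cost 718≤1550).
P6: not dominated.
P7: not dominated (best efficacy).
P8: not dominated (best duration).
P9: not dominated.
P10: not dominated.

P1, P2, P3, P6, P7, P8, P9, P10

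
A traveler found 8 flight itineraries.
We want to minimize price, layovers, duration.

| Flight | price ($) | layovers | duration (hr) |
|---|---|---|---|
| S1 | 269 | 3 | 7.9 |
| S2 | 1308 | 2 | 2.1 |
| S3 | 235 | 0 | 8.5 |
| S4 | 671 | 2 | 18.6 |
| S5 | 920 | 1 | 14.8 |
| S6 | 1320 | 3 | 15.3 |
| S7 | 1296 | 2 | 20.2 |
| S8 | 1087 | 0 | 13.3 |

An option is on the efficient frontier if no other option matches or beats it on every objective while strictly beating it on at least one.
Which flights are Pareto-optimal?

S1, S2, S3

S1: not dominated.
S2: not dominated (best duration).
S3: not dominated (best price).
S4: dominated by S3 (price 235≤671, layovers 0≤2, duration 8.5≤18.6).
S5: dominated by S3 (price 235≤920, layovers 0≤1, duration 8.5≤14.8).
S6: dominated by S1 (price 269≤1320, layovers 3≤3, duration 7.9≤15.3).
S7: dominated by S3 (price 235≤1296, layovers 0≤2, duration 8.5≤20.2).
S8: dominated by S3 (price 235≤1087, layovers 0≤0, duration 8.5≤13.3).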